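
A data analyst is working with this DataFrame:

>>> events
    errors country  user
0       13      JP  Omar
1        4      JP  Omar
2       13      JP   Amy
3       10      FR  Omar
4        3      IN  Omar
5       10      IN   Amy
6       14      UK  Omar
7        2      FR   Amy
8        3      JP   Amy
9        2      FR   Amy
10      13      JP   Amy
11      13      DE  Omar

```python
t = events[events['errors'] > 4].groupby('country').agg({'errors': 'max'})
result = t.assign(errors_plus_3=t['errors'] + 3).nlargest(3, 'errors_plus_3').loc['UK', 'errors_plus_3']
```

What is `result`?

filter rows where errors > 4:
    errors country  user
0       13      JP  Omar
2       13      JP   Amy
3       10      FR  Omar
5       10      IN   Amy
6       14      UK  Omar
10      13      JP   Amy
11      13      DE  Omar
group by country, max of errors:
         errors
country        
DE           13
FR           10
IN           10
JP           13
UK           14
add column errors_plus_3 = t['errors'] + 3:
         errors  errors_plus_3
country                       
DE           13             16
FR           10             13
IN           10             13
JP           13             16
UK           14             17
take 3 rows with largest errors_plus_3:
         errors  errors_plus_3
country                       
UK           14             17
DE           13             16
JP           13             16
Hence 17.

17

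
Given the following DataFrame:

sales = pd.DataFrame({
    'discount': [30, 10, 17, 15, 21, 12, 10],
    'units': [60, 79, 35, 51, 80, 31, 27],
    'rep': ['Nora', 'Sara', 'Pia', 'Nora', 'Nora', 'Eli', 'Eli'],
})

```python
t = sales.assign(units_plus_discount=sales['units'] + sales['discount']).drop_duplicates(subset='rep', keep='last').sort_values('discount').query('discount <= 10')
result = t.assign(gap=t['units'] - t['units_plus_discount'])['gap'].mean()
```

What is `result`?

-10.0

add column units_plus_discount = sales['units'] + sales['discount']:
   discount  units   rep  units_plus_discount
0        30     60  Nora                   90
1        10     79  Sara                   89
2        17     35   Pia                   52
3        15     51  Nora                   66
4        21     80  Nora                  101
5        12     31   Eli                   43
6        10     27   Eli                   37
drop duplicate rep (keep=last):
   discount  units   rep  units_plus_discount
1        10     79  Sara                   89
2        17     35   Pia                   52
4        21     80  Nora                  101
6        10     27   Eli                   37
sort by discount:
   discount  units   rep  units_plus_discount
1        10     79  Sara                   89
6        10     27   Eli                   37
2        17     35   Pia                   52
4        21     80  Nora                  101
filter rows where discount <= 10:
   discount  units   rep  units_plus_discount
1        10     79  Sara                   89
6        10     27   Eli                   37
add column gap = t['units'] - t['units_plus_discount']:
   discount  units   rep  units_plus_discount  gap
1        10     79  Sara                   89  -10
6        10     27   Eli                   37  -10
So mean() = -10.0.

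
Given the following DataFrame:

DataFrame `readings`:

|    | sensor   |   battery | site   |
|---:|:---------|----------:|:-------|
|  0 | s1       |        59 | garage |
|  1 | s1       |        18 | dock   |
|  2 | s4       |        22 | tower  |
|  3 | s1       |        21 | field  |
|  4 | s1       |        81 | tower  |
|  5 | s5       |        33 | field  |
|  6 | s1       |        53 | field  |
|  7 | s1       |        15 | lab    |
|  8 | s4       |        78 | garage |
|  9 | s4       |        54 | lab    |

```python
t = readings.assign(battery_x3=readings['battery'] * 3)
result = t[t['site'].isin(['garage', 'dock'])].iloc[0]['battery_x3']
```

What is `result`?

add column battery_x3 = readings['battery'] * 3:
  sensor  battery    site  battery_x3
0     s1       59  garage         177
1     s1       18    dock          54
2     s4       22   tower          66
3     s1       21   field          63
4     s1       81   tower         243
5     s5       33   field          99
6     s1       53   field         159
7     s1       15     lab          45
8     s4       78  garage         234
9     s4       54     lab         162
filter rows where site in ['garage', 'dock']:
  sensor  battery    site  battery_x3
0     s1       59  garage         177
1     s1       18    dock          54
8     s4       78  garage         234
Taking the value at position 0, column 'battery_x3' gives 177.

177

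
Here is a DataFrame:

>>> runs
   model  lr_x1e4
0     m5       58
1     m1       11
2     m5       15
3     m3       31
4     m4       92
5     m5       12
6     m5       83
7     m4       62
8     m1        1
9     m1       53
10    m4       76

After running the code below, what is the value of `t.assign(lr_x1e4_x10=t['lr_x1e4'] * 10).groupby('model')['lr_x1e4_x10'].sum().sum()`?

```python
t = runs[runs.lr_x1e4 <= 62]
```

filter rows where lr_x1e4 <= 62:
  model  lr_x1e4
0    m5       58
1    m1       11
2    m5       15
3    m3       31
5    m5       12
7    m4       62
8    m1        1
9    m1       53
add column lr_x1e4_x10 = t['lr_x1e4'] * 10:
  model  lr_x1e4  lr_x1e4_x10
0    m5       58          580
1    m1       11          110
2    m5       15          150
3    m3       31          310
5    m5       12          120
7    m4       62          620
8    m1        1           10
9    m1       53          530
group by model, sum of lr_x1e4_x10:
model
m1    650
m3    310
m4    620
m5    850
Name: lr_x1e4_x10, dtype: int64
So sum() = 2430.

2430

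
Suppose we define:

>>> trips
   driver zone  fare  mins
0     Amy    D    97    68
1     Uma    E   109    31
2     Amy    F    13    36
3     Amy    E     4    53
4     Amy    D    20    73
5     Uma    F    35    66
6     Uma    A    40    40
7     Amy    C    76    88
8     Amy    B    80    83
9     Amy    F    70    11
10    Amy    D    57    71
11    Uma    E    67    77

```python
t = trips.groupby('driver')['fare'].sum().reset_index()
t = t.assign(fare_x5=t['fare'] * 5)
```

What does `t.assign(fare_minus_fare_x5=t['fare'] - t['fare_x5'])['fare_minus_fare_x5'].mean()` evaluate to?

group by driver, sum of fare:
driver
Amy    417
Uma    251
Name: fare, dtype: int64
reset_index():
  driver  fare
0    Amy   417
1    Uma   251
add column fare_x5 = t['fare'] * 5:
  driver  fare  fare_x5
0    Amy   417     2085
1    Uma   251     1255
add column fare_minus_fare_x5 = t['fare'] - t['fare_x5']:
  driver  fare  fare_x5  fare_minus_fare_x5
0    Amy   417     2085               -1668
1    Uma   251     1255               -1004
So mean() = -1336.0.

-1336.0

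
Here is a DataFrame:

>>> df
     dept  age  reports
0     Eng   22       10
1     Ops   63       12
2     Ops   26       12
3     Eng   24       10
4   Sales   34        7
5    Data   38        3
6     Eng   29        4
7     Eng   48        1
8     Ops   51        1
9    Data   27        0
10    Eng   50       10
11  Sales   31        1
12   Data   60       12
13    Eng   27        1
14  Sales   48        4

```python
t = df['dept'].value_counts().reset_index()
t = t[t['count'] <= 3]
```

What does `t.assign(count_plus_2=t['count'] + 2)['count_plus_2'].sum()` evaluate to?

value_counts of dept:
dept
Eng      6
Ops      3
Sales    3
Data     3
Name: count, dtype: int64
reset_index():
    dept  count
0    Eng      6
1    Ops      3
2  Sales      3
3   Data      3
filter rows where count <= 3:
    dept  count
1    Ops      3
2  Sales      3
3   Data      3
add column count_plus_2 = t['count'] + 2:
    dept  count  count_plus_2
1    Ops      3             5
2  Sales      3             5
3   Data      3             5

15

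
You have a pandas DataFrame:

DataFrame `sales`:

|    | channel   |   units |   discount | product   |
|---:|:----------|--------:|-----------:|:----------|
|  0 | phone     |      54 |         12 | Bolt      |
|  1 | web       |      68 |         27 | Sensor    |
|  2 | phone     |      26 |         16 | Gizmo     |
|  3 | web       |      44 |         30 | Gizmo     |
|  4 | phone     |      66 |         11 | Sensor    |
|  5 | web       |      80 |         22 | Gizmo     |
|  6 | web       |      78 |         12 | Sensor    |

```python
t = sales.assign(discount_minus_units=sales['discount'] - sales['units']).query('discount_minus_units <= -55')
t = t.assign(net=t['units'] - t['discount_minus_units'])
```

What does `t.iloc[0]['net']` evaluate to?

121

add column discount_minus_units = sales['discount'] - sales['units']:
  channel  units  discount product  discount_minus_units
0   phone     54        12    Bolt                   -42
1     web     68        27  Sensor                   -41
2   phone     26        16   Gizmo                   -10
3     web     44        30   Gizmo                   -14
4   phone     66        11  Sensor                   -55
5     web     80        22   Gizmo                   -58
6     web     78        12  Sensor                   -66
filter rows where discount_minus_units <= -55:
  channel  units  discount product  discount_minus_units
4   phone     66        11  Sensor                   -55
5     web     80        22   Gizmo                   -58
6     web     78        12  Sensor                   -66
add column net = t['units'] - t['discount_minus_units']:
  channel  units  discount product  discount_minus_units  net
4   phone     66        11  Sensor                   -55  121
5     web     80        22   Gizmo                   -58  138
6     web     78        12  Sensor                   -66  144
Taking the value at position 0, column 'net' gives 121.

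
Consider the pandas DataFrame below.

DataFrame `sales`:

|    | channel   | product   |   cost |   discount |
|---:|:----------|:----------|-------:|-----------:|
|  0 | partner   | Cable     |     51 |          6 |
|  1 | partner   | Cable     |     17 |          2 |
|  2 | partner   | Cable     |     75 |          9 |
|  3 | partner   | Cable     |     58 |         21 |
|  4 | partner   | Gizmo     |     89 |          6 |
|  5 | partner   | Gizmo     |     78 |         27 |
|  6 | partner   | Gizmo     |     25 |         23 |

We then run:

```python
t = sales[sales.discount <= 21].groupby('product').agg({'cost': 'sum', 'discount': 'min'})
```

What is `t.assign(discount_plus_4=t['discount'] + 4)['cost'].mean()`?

filter rows where discount <= 21:
   channel product  cost  discount
0  partner   Cable    51         6
1  partner   Cable    17         2
2  partner   Cable    75         9
3  partner   Cable    58        21
4  partner   Gizmo    89         6
group by product: sum(cost), min(discount):
         cost  discount
product                
Cable     201         2
Gizmo      89         6
add column discount_plus_4 = t['discount'] + 4:
         cost  discount  discount_plus_4
product                                 
Cable     201         2                6
Gizmo      89         6               10

145.0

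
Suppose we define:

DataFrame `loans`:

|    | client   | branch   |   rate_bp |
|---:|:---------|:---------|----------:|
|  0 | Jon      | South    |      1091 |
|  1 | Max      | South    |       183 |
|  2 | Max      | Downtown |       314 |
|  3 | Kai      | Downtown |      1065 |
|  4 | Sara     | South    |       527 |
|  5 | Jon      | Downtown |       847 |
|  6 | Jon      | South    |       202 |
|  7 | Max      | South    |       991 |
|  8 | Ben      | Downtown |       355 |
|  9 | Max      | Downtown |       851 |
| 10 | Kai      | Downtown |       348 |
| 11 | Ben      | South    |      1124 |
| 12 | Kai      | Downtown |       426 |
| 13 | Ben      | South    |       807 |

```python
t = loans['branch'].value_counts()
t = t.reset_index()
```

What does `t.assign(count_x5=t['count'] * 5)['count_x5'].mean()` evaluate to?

value_counts of branch:
branch
South       7
Downtown    7
Name: count, dtype: int64
reset_index():
     branch  count
0     South      7
1  Downtown      7
add column count_x5 = t['count'] * 5:
     branch  count  count_x5
0     South      7        35
1  Downtown      7        35
Taking the mean of column 'count_x5' gives 35.0.

35.0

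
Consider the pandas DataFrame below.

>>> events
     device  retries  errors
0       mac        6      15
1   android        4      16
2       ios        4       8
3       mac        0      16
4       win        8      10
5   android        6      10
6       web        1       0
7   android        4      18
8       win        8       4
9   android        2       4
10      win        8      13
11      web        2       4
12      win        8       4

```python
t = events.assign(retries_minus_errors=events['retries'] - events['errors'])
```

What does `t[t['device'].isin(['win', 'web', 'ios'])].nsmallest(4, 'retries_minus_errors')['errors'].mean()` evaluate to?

8.75

add column retries_minus_errors = events['retries'] - events['errors']:
     device  retries  errors  retries_minus_errors
0       mac        6      15                    -9
1   android        4      16                   -12
2       ios        4       8                    -4
3       mac        0      16                   -16
4       win        8      10                    -2
5   android        6      10                    -4
6       web        1       0                     1
7   android        4      18                   -14
8       win        8       4                     4
9   android        2       4                    -2
10      win        8      13                    -5
11      web        2       4                    -2
12      win        8       4                     4
filter rows where device in ['win', 'web', 'ios']:
   device  retries  errors  retries_minus_errors
2     ios        4       8                    -4
4     win        8      10                    -2
6     web        1       0                     1
8     win        8       4                     4
10    win        8      13                    -5
11    web        2       4                    -2
12    win        8       4                     4
take 4 rows with smallest retries_minus_errors:
   device  retries  errors  retries_minus_errors
10    win        8      13                    -5
2     ios        4       8                    -4
4     win        8      10                    -2
11    web        2       4                    -2
Taking the mean of column 'errors' gives 8.75.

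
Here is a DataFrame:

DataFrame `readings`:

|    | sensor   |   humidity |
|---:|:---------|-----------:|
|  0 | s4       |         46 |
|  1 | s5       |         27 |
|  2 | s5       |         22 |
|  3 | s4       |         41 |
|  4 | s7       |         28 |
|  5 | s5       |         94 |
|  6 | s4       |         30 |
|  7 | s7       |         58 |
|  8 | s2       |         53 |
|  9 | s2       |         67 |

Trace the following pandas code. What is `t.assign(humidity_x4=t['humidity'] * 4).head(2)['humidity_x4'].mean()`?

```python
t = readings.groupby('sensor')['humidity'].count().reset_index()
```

10.0

group by sensor, count of humidity:
sensor
s2    2
s4    3
s5    3
s7    2
Name: humidity, dtype: int64
reset_index():
  sensor  humidity
0     s2         2
1     s4         3
2     s5         3
3     s7         2
add column humidity_x4 = t['humidity'] * 4:
  sensor  humidity  humidity_x4
0     s2         2            8
1     s4         3           12
2     s5         3           12
3     s7         2            8
take first 2 rows:
  sensor  humidity  humidity_x4
0     s2         2            8
1     s4         3           12
mean of column 'humidity_x4' → 10.0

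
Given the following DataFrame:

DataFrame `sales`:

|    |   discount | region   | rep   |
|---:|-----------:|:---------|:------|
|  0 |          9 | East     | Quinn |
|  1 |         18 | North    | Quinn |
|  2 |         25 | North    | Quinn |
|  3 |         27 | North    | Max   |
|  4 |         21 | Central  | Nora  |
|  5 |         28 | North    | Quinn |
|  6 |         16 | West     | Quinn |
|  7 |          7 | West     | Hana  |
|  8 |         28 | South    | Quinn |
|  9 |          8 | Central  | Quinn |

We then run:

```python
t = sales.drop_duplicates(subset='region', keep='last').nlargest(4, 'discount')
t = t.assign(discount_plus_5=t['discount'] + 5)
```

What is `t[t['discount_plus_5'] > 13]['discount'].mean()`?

21.6666666667

drop duplicate region (keep=last):
   discount   region    rep
0         9     East  Quinn
5        28    North  Quinn
7         7     West   Hana
8        28    South  Quinn
9         8  Central  Quinn
take 4 rows with largest discount:
   discount   region    rep
5        28    North  Quinn
8        28    South  Quinn
0         9     East  Quinn
9         8  Central  Quinn
add column discount_plus_5 = t['discount'] + 5:
   discount   region    rep  discount_plus_5
5        28    North  Quinn               33
8        28    South  Quinn               33
0         9     East  Quinn               14
9         8  Central  Quinn               13
filter rows where discount_plus_5 > 13:
   discount region    rep  discount_plus_5
5        28  North  Quinn               33
8        28  South  Quinn               33
0         9   East  Quinn               14
So mean() = 21.6666666667.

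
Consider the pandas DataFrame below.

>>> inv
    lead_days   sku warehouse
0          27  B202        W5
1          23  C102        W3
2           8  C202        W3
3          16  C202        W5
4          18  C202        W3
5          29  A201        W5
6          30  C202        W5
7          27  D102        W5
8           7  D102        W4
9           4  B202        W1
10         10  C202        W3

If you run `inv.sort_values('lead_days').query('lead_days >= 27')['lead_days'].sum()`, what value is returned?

113

sort by lead_days:
    lead_days   sku warehouse
9           4  B202        W1
8           7  D102        W4
2           8  C202        W3
10         10  C202        W3
3          16  C202        W5
4          18  C202        W3
1          23  C102        W3
0          27  B202        W5
7          27  D102        W5
5          29  A201        W5
6          30  C202        W5
filter rows where lead_days >= 27:
   lead_days   sku warehouse
0         27  B202        W5
7         27  D102        W5
5         29  A201        W5
6         30  C202        W5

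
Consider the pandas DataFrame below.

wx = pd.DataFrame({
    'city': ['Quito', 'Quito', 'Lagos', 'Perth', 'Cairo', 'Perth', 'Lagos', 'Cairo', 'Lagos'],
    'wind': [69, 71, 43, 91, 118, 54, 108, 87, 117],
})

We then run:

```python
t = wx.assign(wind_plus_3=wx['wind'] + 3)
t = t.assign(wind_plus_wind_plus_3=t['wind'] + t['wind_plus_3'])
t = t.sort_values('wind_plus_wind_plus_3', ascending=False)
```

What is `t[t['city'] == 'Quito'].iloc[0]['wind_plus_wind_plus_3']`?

145

add column wind_plus_3 = wx['wind'] + 3:
    city  wind  wind_plus_3
0  Quito    69           72
1  Quito    71           74
2  Lagos    43           46
3  Perth    91           94
4  Cairo   118          121
5  Perth    54           57
6  Lagos   108          111
7  Cairo    87           90
8  Lagos   117          120
add column wind_plus_wind_plus_3 = t['wind'] + t['wind_plus_3']:
    city  wind  wind_plus_3  wind_plus_wind_plus_3
0  Quito    69           72                    141
1  Quito    71           74                    145
2  Lagos    43           46                     89
3  Perth    91           94                    185
4  Cairo   118          121                    239
5  Perth    54           57                    111
6  Lagos   108          111                    219
7  Cairo    87           90                    177
8  Lagos   117          120                    237
sort by wind_plus_wind_plus_3 descending:
    city  wind  wind_plus_3  wind_plus_wind_plus_3
4  Cairo   118          121                    239
8  Lagos   117          120                    237
6  Lagos   108          111                    219
3  Perth    91           94                    185
7  Cairo    87           90                    177
1  Quito    71           74                    145
0  Quito    69           72                    141
5  Perth    54           57                    111
2  Lagos    43           46                     89
filter rows where city == 'Quito':
    city  wind  wind_plus_3  wind_plus_wind_plus_3
1  Quito    71           74                    145
0  Quito    69           72                    141
Taking the value at position 0, column 'wind_plus_wind_plus_3' gives 145.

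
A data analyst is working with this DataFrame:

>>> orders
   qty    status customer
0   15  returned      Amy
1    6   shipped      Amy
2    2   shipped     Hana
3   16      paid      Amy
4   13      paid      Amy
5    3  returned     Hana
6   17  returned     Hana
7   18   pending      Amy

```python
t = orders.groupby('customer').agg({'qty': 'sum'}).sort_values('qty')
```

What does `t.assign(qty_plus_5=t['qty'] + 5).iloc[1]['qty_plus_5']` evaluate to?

73

group by customer, sum of qty:
          qty
customer     
Amy        68
Hana       22
sort by qty:
          qty
customer     
Hana       22
Amy        68
add column qty_plus_5 = t['qty'] + 5:
          qty  qty_plus_5
customer                 
Hana       22          27
Amy        68          73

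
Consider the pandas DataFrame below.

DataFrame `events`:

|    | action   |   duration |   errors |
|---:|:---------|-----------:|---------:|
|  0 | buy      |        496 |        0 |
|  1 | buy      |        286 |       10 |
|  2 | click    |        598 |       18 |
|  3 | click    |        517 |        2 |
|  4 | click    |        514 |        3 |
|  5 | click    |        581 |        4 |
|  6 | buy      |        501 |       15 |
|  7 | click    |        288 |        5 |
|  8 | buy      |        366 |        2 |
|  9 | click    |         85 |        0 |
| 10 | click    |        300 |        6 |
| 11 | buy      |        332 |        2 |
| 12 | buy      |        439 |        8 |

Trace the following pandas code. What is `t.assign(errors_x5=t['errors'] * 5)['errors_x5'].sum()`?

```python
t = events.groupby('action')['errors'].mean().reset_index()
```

57.9761904762

group by action, mean of errors:
action
buy      6.166667
click    5.428571
Name: errors, dtype: float64
reset_index():
  action    errors
0    buy  6.166667
1  click  5.428571
add column errors_x5 = t['errors'] * 5:
  action    errors  errors_x5
0    buy  6.166667  30.833333
1  click  5.428571  27.142857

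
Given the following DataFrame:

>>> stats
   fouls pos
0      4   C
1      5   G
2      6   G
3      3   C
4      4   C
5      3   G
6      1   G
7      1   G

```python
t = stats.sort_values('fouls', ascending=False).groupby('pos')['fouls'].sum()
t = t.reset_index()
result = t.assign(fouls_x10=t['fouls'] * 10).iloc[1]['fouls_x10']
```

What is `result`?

160

sort by fouls descending:
   fouls pos
2      6   G
1      5   G
0      4   C
4      4   C
3      3   C
5      3   G
6      1   G
7      1   G
group by pos, sum of fouls:
pos
C    11
G    16
Name: fouls, dtype: int64
reset_index():
  pos  fouls
0   C     11
1   G     16
add column fouls_x10 = t['fouls'] * 10:
  pos  fouls  fouls_x10
0   C     11        110
1   G     16        160
Hence 160.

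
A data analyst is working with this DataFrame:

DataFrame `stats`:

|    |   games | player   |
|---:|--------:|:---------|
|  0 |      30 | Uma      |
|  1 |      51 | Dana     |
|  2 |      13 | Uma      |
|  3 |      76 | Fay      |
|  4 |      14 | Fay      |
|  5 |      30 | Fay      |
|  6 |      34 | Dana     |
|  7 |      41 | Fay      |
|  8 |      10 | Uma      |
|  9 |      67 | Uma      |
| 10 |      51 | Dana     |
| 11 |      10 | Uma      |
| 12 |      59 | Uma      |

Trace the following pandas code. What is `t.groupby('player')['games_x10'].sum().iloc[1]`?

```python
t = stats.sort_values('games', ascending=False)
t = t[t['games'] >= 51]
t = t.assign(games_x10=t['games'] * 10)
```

sort by games descending:
    games player
3      76    Fay
9      67    Uma
12     59    Uma
1      51   Dana
10     51   Dana
7      41    Fay
6      34   Dana
0      30    Uma
5      30    Fay
4      14    Fay
2      13    Uma
8      10    Uma
11     10    Uma
filter rows where games >= 51:
    games player
3      76    Fay
9      67    Uma
12     59    Uma
1      51   Dana
10     51   Dana
add column games_x10 = t['games'] * 10:
    games player  games_x10
3      76    Fay        760
9      67    Uma        670
12     59    Uma        590
1      51   Dana        510
10     51   Dana        510
group by player, sum of games_x10:
player
Dana    1020
Fay      760
Uma     1260
Name: games_x10, dtype: int64

760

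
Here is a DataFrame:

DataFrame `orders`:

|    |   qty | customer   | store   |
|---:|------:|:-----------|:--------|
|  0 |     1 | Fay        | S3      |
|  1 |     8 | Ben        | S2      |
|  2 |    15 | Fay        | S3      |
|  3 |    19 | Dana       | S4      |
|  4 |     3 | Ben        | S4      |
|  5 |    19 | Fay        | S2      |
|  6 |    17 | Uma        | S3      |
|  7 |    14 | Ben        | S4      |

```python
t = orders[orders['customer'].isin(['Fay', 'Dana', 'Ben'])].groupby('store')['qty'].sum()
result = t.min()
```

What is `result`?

16

filter rows where customer in ['Fay', 'Dana', 'Ben']:
   qty customer store
0    1      Fay    S3
1    8      Ben    S2
2   15      Fay    S3
3   19     Dana    S4
4    3      Ben    S4
5   19      Fay    S2
7   14      Ben    S4
group by store, sum of qty:
store
S2    27
S3    16
S4    36
Name: qty, dtype: int64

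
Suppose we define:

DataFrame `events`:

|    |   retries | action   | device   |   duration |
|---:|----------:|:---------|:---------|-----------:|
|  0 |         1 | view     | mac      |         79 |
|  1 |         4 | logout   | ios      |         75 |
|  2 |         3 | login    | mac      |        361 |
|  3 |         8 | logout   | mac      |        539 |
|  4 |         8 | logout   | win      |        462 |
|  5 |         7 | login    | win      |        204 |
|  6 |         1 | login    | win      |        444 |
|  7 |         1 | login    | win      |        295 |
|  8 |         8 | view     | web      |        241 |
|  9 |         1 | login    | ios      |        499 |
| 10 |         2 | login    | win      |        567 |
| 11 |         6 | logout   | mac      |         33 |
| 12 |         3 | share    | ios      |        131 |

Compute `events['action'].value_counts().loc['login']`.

value_counts of action:
action
login     6
logout    4
view      2
share     1
Name: count, dtype: int64
The value at index 'login' is 6.

6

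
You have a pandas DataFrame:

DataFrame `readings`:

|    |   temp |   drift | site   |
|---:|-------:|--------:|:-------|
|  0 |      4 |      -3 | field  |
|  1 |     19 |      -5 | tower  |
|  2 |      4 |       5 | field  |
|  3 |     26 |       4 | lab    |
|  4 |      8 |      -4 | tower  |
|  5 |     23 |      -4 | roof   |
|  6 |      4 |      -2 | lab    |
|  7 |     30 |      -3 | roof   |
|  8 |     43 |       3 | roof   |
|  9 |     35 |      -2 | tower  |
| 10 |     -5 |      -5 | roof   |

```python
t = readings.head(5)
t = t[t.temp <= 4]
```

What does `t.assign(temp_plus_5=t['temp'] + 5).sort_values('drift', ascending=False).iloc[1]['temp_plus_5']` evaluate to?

9

take first 5 rows:
   temp  drift   site
0     4     -3  field
1    19     -5  tower
2     4      5  field
3    26      4    lab
4     8     -4  tower
filter rows where temp <= 4:
   temp  drift   site
0     4     -3  field
2     4      5  field
add column temp_plus_5 = t['temp'] + 5:
   temp  drift   site  temp_plus_5
0     4     -3  field            9
2     4      5  field            9
sort by drift descending:
   temp  drift   site  temp_plus_5
2     4      5  field            9
0     4     -3  field            9
The value at position 1, column 'temp_plus_5' is 9.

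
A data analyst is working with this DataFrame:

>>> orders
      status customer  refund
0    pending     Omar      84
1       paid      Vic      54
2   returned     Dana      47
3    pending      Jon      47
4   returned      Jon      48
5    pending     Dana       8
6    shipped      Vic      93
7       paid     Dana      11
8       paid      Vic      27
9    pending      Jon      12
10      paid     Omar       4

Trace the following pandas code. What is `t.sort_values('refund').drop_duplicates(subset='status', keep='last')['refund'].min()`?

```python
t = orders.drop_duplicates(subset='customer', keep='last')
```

drop duplicate customer (keep=last):
     status customer  refund
7      paid     Dana      11
8      paid      Vic      27
9   pending      Jon      12
10     paid     Omar       4
sort by refund:
     status customer  refund
10     paid     Omar       4
7      paid     Dana      11
9   pending      Jon      12
8      paid      Vic      27
drop duplicate status (keep=last):
    status customer  refund
9  pending      Jon      12
8     paid      Vic      27
Taking the min of column 'refund' gives 12.

12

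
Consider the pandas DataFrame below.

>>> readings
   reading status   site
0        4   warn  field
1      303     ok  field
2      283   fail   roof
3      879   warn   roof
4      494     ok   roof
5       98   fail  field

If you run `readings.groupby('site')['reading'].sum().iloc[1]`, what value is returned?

group by site, sum of reading:
site
field     405
roof     1656
Name: reading, dtype: int64
Taking the value at position 1 gives 1656.

1656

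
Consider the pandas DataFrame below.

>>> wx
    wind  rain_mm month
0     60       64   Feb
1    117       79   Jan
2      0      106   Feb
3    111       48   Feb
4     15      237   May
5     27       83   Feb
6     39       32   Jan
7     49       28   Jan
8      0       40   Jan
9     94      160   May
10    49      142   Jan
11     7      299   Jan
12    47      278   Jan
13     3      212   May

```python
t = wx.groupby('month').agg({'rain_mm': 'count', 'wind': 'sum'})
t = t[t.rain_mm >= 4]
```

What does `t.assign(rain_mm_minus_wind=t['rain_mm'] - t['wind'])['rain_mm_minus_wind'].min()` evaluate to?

group by month: count(rain_mm), sum(wind):
       rain_mm  wind
month               
Feb          4   198
Jan          7   308
May          3   112
filter rows where rain_mm >= 4:
       rain_mm  wind
month               
Feb          4   198
Jan          7   308
add column rain_mm_minus_wind = t['rain_mm'] - t['wind']:
       rain_mm  wind  rain_mm_minus_wind
month                                   
Feb          4   198                -194
Jan          7   308                -301

-301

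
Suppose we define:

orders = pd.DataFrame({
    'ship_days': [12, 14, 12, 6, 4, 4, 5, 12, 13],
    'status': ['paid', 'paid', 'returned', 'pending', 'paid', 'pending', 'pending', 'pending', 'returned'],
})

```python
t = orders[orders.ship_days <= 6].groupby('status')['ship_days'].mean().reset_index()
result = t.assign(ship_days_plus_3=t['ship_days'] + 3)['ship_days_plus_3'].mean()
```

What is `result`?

7.5

filter rows where ship_days <= 6:
   ship_days   status
3          6  pending
4          4     paid
5          4  pending
6          5  pending
group by status, mean of ship_days:
status
paid       4.0
pending    5.0
Name: ship_days, dtype: float64
reset_index():
    status  ship_days
0     paid        4.0
1  pending        5.0
add column ship_days_plus_3 = t['ship_days'] + 3:
    status  ship_days  ship_days_plus_3
0     paid        4.0               7.0
1  pending        5.0               8.0
Hence 7.5.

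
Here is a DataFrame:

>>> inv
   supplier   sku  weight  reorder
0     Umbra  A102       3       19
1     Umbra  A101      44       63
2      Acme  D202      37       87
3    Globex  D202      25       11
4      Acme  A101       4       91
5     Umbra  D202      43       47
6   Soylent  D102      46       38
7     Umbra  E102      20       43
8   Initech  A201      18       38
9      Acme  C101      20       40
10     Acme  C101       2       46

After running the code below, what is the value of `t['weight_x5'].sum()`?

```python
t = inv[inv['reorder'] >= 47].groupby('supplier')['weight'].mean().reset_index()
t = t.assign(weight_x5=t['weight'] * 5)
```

320.0

filter rows where reorder >= 47:
  supplier   sku  weight  reorder
1    Umbra  A101      44       63
2     Acme  D202      37       87
4     Acme  A101       4       91
5    Umbra  D202      43       47
group by supplier, mean of weight:
supplier
Acme     20.5
Umbra    43.5
Name: weight, dtype: float64
reset_index():
  supplier  weight
0     Acme    20.5
1    Umbra    43.5
add column weight_x5 = t['weight'] * 5:
  supplier  weight  weight_x5
0     Acme    20.5      102.5
1    Umbra    43.5      217.5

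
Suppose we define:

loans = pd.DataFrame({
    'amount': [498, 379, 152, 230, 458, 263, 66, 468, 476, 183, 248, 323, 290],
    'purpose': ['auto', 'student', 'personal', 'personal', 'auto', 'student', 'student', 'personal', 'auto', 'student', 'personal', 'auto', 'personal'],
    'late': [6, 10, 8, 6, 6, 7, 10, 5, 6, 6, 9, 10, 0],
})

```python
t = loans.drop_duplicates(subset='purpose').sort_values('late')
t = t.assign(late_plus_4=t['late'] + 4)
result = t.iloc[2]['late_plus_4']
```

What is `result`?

14

drop duplicate purpose (keep=first):
   amount   purpose  late
0     498      auto     6
1     379   student    10
2     152  personal     8
sort by late:
   amount   purpose  late
0     498      auto     6
2     152  personal     8
1     379   student    10
add column late_plus_4 = t['late'] + 4:
   amount   purpose  late  late_plus_4
0     498      auto     6           10
2     152  personal     8           12
1     379   student    10           14
Reading off the value at position 2, column 'late_plus_4', we get 14.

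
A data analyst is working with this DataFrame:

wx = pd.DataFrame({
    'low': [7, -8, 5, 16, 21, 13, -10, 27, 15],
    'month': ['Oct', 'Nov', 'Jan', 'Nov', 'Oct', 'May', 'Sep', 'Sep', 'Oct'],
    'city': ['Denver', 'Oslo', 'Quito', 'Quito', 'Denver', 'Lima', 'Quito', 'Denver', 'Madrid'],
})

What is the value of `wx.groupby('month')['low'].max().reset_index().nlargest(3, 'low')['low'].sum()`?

group by month, max of low:
month
Jan     5
May    13
Nov    16
Oct    21
Sep    27
Name: low, dtype: int64
reset_index():
  month  low
0   Jan    5
1   May   13
2   Nov   16
3   Oct   21
4   Sep   27
take 3 rows with largest low:
  month  low
4   Sep   27
3   Oct   21
2   Nov   16
The sum of column 'low' is 64.

64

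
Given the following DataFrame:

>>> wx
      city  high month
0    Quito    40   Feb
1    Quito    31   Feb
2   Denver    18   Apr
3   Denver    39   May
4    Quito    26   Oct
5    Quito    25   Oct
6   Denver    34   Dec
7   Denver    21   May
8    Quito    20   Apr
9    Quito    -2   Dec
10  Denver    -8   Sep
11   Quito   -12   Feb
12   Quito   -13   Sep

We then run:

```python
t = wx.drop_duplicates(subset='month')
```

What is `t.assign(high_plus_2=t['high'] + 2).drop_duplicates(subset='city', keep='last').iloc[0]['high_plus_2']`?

28

drop duplicate month (keep=first):
      city  high month
0    Quito    40   Feb
2   Denver    18   Apr
3   Denver    39   May
4    Quito    26   Oct
6   Denver    34   Dec
10  Denver    -8   Sep
add column high_plus_2 = t['high'] + 2:
      city  high month  high_plus_2
0    Quito    40   Feb           42
2   Denver    18   Apr           20
3   Denver    39   May           41
4    Quito    26   Oct           28
6   Denver    34   Dec           36
10  Denver    -8   Sep           -6
drop duplicate city (keep=last):
      city  high month  high_plus_2
4    Quito    26   Oct           28
10  Denver    -8   Sep           -6
Then the value at position 0, column 'high_plus_2': 28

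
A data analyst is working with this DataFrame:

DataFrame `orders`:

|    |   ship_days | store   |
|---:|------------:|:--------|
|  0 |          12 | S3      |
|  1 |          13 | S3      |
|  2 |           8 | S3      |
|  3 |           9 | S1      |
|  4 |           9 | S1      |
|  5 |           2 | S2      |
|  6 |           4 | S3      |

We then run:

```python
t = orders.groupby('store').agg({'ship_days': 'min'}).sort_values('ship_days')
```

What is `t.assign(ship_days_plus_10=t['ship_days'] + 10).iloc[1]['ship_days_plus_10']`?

14

group by store, min of ship_days:
       ship_days
store           
S1             9
S2             2
S3             4
sort by ship_days:
       ship_days
store           
S2             2
S3             4
S1             9
add column ship_days_plus_10 = t['ship_days'] + 10:
       ship_days  ship_days_plus_10
store                              
S2             2                 12
S3             4                 14
S1             9                 19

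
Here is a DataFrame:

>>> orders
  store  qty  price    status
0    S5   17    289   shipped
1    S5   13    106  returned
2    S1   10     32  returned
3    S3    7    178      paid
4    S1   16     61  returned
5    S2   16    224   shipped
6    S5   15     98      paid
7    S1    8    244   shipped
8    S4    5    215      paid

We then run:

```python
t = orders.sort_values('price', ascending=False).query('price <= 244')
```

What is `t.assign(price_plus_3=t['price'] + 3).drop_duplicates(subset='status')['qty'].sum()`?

26

sort by price descending:
  store  qty  price    status
0    S5   17    289   shipped
7    S1    8    244   shipped
5    S2   16    224   shipped
8    S4    5    215      paid
3    S3    7    178      paid
1    S5   13    106  returned
6    S5   15     98      paid
4    S1   16     61  returned
2    S1   10     32  returned
filter rows where price <= 244:
  store  qty  price    status
7    S1    8    244   shipped
5    S2   16    224   shipped
8    S4    5    215      paid
3    S3    7    178      paid
1    S5   13    106  returned
6    S5   15     98      paid
4    S1   16     61  returned
2    S1   10     32  returned
add column price_plus_3 = t['price'] + 3:
  store  qty  price    status  price_plus_3
7    S1    8    244   shipped           247
5    S2   16    224   shipped           227
8    S4    5    215      paid           218
3    S3    7    178      paid           181
1    S5   13    106  returned           109
6    S5   15     98      paid           101
4    S1   16     61  returned            64
2    S1   10     32  returned            35
drop duplicate status (keep=first):
  store  qty  price    status  price_plus_3
7    S1    8    244   shipped           247
8    S4    5    215      paid           218
1    S5   13    106  returned           109
Reading off the sum of column 'qty', we get 26.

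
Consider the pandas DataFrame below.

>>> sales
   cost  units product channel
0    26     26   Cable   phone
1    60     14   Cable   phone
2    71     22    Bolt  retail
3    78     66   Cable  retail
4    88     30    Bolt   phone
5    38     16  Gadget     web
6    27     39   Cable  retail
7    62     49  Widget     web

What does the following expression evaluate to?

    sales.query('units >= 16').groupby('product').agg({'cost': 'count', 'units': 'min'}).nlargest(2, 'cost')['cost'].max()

filter rows where units >= 16:
   cost  units product channel
0    26     26   Cable   phone
2    71     22    Bolt  retail
3    78     66   Cable  retail
4    88     30    Bolt   phone
5    38     16  Gadget     web
6    27     39   Cable  retail
7    62     49  Widget     web
group by product: count(cost), min(units):
         cost  units
product             
Bolt        2     22
Cable       3     26
Gadget      1     16
Widget      1     49
take 2 rows with largest cost:
         cost  units
product             
Cable       3     26
Bolt        2     22
So max() = 3.

3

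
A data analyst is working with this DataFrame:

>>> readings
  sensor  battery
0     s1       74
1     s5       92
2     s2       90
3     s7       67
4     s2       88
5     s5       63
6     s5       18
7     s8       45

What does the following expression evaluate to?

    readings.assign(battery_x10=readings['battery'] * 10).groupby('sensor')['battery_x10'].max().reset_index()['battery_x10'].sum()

add column battery_x10 = readings['battery'] * 10:
  sensor  battery  battery_x10
0     s1       74          740
1     s5       92          920
2     s2       90          900
3     s7       67          670
4     s2       88          880
5     s5       63          630
6     s5       18          180
7     s8       45          450
group by sensor, max of battery_x10:
sensor
s1    740
s2    900
s5    920
s7    670
s8    450
Name: battery_x10, dtype: int64
reset_index():
  sensor  battery_x10
0     s1          740
1     s2          900
2     s5          920
3     s7          670
4     s8          450
The sum of column 'battery_x10' is 3680.

3680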